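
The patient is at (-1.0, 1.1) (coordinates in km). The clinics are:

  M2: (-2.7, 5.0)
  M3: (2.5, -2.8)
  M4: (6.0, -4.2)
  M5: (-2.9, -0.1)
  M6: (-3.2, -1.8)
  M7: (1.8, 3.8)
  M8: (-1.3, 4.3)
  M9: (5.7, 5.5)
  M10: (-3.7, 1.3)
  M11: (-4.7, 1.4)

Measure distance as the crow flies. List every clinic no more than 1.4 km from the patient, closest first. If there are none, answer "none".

none

Distances from (-1.0, 1.1):
M2: 4.3 km
M3: 5.2 km
M4: 8.8 km
M5: 2.2 km
M6: 3.6 km
M7: 3.9 km
M8: 3.2 km
M9: 8.0 km
M10: 2.7 km
M11: 3.7 km
Threshold 1.4 km: none within range.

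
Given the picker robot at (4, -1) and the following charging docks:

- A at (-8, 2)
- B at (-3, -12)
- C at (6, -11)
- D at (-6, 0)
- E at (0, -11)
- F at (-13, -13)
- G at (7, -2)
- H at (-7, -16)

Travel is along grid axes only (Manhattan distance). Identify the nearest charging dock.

Distances from (4, -1):
A: 15
B: 18
C: 12
D: 11
E: 14
F: 29
G: 4
H: 26
Minimum: G at 4.

G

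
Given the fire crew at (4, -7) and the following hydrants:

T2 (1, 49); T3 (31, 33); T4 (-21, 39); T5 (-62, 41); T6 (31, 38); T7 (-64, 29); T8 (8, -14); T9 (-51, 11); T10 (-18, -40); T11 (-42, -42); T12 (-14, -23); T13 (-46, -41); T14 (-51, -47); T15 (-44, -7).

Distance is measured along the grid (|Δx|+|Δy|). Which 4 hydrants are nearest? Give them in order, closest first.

Distances from (4, -7):
T2: |-3| + |56| = 3 + 56 = 59
T3: |27| + |40| = 27 + 40 = 67
T4: |-25| + |46| = 25 + 46 = 71
T5: |-66| + |48| = 66 + 48 = 114
T6: |27| + |45| = 27 + 45 = 72
T7: |-68| + |36| = 68 + 36 = 104
T8: |4| + |-7| = 4 + 7 = 11
T9: |-55| + |18| = 55 + 18 = 73
T10: |-22| + |-33| = 22 + 33 = 55
T11: |-46| + |-35| = 46 + 35 = 81
T12: |-18| + |-16| = 18 + 16 = 34
T13: |-50| + |-34| = 50 + 34 = 84
T14: |-55| + |-40| = 55 + 40 = 95
T15: |-48| + |0| = 48 + 0 = 48
Sorted: T8 (11) < T12 (34) < T15 (48) < T10 (55) < T2 (59) < T3 (67) < …

T8, T12, T15, T10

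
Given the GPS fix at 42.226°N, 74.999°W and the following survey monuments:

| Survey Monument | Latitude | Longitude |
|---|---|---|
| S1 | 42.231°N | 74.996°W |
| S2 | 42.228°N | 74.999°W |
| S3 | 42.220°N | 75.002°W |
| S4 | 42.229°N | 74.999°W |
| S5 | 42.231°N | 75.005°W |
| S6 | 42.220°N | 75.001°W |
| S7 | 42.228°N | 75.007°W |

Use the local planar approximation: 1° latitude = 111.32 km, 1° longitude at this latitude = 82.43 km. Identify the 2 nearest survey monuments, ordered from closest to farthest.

Distances from 42.226°N, 74.999°W:
S1: √((0.005·111.32)² + (0.003·82.43)²) = √(0.30980 + 0.06115) = 0.609 km
S2: √((0.002·111.32)² + (0.000·82.43)²) = √(0.04957 + 0.00000) = 0.223 km
S3: √((-0.006·111.32)² + (-0.003·82.43)²) = √(0.44612 + 0.06115) = 0.712 km
S4: √((0.003·111.32)² + (0.000·82.43)²) = √(0.11153 + 0.00000) = 0.334 km
S5: √((0.005·111.32)² + (-0.006·82.43)²) = √(0.30980 + 0.24461) = 0.745 km
S6: √((-0.006·111.32)² + (-0.002·82.43)²) = √(0.44612 + 0.02718) = 0.688 km
S7: √((0.002·111.32)² + (-0.008·82.43)²) = √(0.04957 + 0.43486) = 0.696 km
Sorted: S2 (0.223 km) < S4 (0.334 km) < S1 (0.609 km) < S6 (0.688 km) < …

S2, S4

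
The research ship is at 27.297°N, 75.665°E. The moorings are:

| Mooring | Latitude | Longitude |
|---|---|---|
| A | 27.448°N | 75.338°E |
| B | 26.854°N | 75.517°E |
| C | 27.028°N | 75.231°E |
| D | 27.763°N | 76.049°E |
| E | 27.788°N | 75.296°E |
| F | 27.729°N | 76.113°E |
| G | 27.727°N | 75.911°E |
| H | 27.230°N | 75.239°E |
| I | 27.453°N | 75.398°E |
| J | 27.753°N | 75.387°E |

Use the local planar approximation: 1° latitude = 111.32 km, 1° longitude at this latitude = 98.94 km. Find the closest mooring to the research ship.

I

Distances from 27.297°N, 75.665°E:
A: 36.459 km
B: 51.443 km
C: 52.350 km
D: 64.300 km
E: 65.730 km
F: 65.402 km
G: 53.700 km
H: 42.803 km
I: 31.614 km
J: 57.735 km
Minimum: I at 31.614 km.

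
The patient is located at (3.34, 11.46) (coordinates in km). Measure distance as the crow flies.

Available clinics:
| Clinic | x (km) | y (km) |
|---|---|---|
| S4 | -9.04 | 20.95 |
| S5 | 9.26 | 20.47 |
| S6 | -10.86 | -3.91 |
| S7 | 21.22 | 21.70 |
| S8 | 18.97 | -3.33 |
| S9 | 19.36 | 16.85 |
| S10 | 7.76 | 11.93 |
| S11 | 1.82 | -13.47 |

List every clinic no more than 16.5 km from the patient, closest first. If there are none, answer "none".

Distances from (3.34, 11.46):
S4: √((-12.38)² + (9.49)²) = √(153.2644 + 90.0601) = 15.60 km
S5: √((5.92)² + (9.01)²) = √(35.0464 + 81.1801) = 10.78 km
S6: √((-14.20)² + (-15.37)²) = √(201.6400 + 236.2369) = 20.93 km
S7: √((17.88)² + (10.24)²) = √(319.6944 + 104.8576) = 20.60 km
S8: √((15.63)² + (-14.79)²) = √(244.2969 + 218.7441) = 21.52 km
S9: √((16.02)² + (5.39)²) = √(256.6404 + 29.0521) = 16.90 km
S10: √((4.42)² + (0.47)²) = √(19.5364 + 0.2209) = 4.44 km
S11: √((-1.52)² + (-24.93)²) = √(2.3104 + 621.5049) = 24.98 km
Threshold 16.5 km: S10 (4.44 km), S5 (10.78 km), S4 (15.60 km) are within range.

S10, S5, S4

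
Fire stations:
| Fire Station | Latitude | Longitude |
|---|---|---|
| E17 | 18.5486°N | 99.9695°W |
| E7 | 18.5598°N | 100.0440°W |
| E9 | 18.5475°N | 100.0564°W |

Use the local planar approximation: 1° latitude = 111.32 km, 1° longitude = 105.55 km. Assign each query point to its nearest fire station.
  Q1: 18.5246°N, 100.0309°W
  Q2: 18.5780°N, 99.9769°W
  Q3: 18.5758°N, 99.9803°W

Q1→E9; Q2→E17; Q3→E17

Q1 at 18.5246°N, 100.0309°W:
  E17: √((0.0240·111.32)² + (0.0614·105.55)²) = √(7.137874 + 42.000380) = 7.0099 km
  E7: √((0.0352·111.32)² + (-0.0131·105.55)²) = √(15.354360 + 1.911873) = 4.1553 km
  E9: √((0.0229·111.32)² + (-0.0255·105.55)²) = √(6.498563 + 7.244307) = 3.7071 km
  → nearest: E9 (3.7071 km)
Q2 at 18.5780°N, 99.9769°W:
  E17: √((-0.0294·111.32)² + (0.0074·105.55)²) = √(10.711272 + 0.610070) = 3.3647 km
  E7: √((-0.0182·111.32)² + (-0.0671·105.55)²) = √(4.104773 + 50.160461) = 7.3665 km
  E9: √((-0.0305·111.32)² + (-0.0795·105.55)²) = √(11.527790 + 70.412657) = 9.0521 km
  → nearest: E17 (3.3647 km)
Q3 at 18.5758°N, 99.9803°W:
  E17: √((-0.0272·111.32)² + (0.0108·105.55)²) = √(9.168203 + 1.299463) = 3.2354 km
  E7: √((-0.0160·111.32)² + (-0.0637·105.55)²) = √(3.172388 + 45.205923) = 6.9555 km
  E9: √((-0.0283·111.32)² + (-0.0761·105.55)²) = √(9.924743 + 64.518727) = 8.6281 km
  → nearest: E17 (3.2354 km)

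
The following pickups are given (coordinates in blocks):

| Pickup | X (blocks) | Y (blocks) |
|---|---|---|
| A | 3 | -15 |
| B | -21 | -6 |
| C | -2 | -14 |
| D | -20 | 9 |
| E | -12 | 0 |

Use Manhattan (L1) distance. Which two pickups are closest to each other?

A and C

Pairwise distances:
A–B: 33 blocks
A–C: 6 blocks
A–D: 47 blocks
A–E: 30 blocks
B–C: 27 blocks
B–D: 16 blocks
B–E: 15 blocks
C–D: 41 blocks
C–E: 24 blocks
D–E: 17 blocks
Closest pair: A–C at 6 blocks.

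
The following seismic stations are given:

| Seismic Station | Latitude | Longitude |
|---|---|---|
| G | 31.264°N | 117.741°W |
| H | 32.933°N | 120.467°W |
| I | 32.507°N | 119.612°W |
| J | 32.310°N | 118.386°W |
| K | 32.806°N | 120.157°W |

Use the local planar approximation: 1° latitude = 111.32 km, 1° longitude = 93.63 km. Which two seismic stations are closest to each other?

Pairwise distances:
G–H: √((1.669·111.32)² + (-2.726·93.63)²) = √(34519.06858 + 65145.09920) = 315.696 km
G–I: √((1.243·111.32)² + (-1.871·93.63)²) = √(19146.46722 + 30688.63853) = 223.238 km
G–J: √((1.046·111.32)² + (-0.645·93.63)²) = √(13558.44127 + 3647.11515) = 131.170 km
G–K: √((1.542·111.32)² + (-2.416·93.63)²) = √(29465.59008 + 51171.00029) = 283.966 km
H–I: √((-0.426·111.32)² + (0.855·93.63)²) = √(2248.87643 + 6408.58688) = 93.045 km
H–J: √((-0.623·111.32)² + (2.081·93.63)²) = √(4809.74984 + 37964.19603) = 206.819 km
H–K: √((-0.127·111.32)² + (0.310·93.63)²) = √(199.87286 + 842.46804) = 32.285 km
I–J: √((-0.197·111.32)² + (1.226·93.63)²) = √(480.92665 + 13176.83134) = 116.866 km
I–K: √((0.299·111.32)² + (-0.545·93.63)²) = √(1107.86992 + 2603.89250) = 60.924 km
J–K: √((0.496·111.32)² + (-1.771·93.63)²) = √(3048.66530 + 27495.85122) = 174.770 km
Closest pair: H–K at 32.285 km.

H and K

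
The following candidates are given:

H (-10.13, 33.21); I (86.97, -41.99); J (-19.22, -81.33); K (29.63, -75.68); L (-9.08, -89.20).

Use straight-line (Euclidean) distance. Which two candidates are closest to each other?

Pairwise distances:
J–L: √((10.14)² + (-7.87)²) = √(102.8196 + 61.9369) = 12.84
K–L: √((-38.71)² + (-13.52)²) = √(1498.4641 + 182.7904) = 41.00
J–K: √((48.85)² + (5.65)²) = √(2386.3225 + 31.9225) = 49.18
I–K: √((-57.34)² + (-33.69)²) = √(3287.8756 + 1135.0161) = 66.50
I–L: √((-96.05)² + (-47.21)²) = √(9225.6025 + 2228.7841) = 107.03
I–J: √((-106.19)² + (-39.34)²) = √(11276.3161 + 1547.6356) = 113.24
H–J: √((-9.09)² + (-114.54)²) = √(82.6281 + 13119.4116) = 114.90
H–K: √((39.76)² + (-108.89)²) = √(1580.8576 + 11857.0321) = 115.92
H–L: √((1.05)² + (-122.41)²) = √(1.1025 + 14984.2081) = 122.41
H–I: √((97.10)² + (-75.20)²) = √(9428.4100 + 5655.0400) = 122.81
Closest pair: J–L at 12.84.

J and L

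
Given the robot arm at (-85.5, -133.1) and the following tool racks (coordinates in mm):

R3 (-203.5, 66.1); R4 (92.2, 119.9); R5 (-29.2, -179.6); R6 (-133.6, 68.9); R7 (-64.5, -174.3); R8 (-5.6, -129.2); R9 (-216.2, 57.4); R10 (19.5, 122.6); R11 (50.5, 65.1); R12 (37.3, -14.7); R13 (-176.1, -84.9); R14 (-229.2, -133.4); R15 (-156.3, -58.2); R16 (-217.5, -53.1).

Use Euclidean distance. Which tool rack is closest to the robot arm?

Distances from (-85.5, -133.1):
R3: √((-118.0)² + (199.2)²) = √(13924.000 + 39680.640) = 231.5 mm
R4: √((177.7)² + (253.0)²) = √(31577.290 + 64009.000) = 309.2 mm
R5: √((56.3)² + (-46.5)²) = √(3169.690 + 2162.250) = 73.0 mm
R6: √((-48.1)² + (202.0)²) = √(2313.610 + 40804.000) = 207.6 mm
R7: √((21.0)² + (-41.2)²) = √(441.000 + 1697.440) = 46.2 mm
R8: √((79.9)² + (3.9)²) = √(6384.010 + 15.210) = 80.0 mm
R9: √((-130.7)² + (190.5)²) = √(17082.490 + 36290.250) = 231.0 mm
R10: √((105.0)² + (255.7)²) = √(11025.000 + 65382.490) = 276.4 mm
R11: √((136.0)² + (198.2)²) = √(18496.000 + 39283.240) = 240.4 mm
R12: √((122.8)² + (118.4)²) = √(15079.840 + 14018.560) = 170.6 mm
R13: √((-90.6)² + (48.2)²) = √(8208.360 + 2323.240) = 102.6 mm
R14: √((-143.7)² + (-0.3)²) = √(20649.690 + 0.090) = 143.7 mm
R15: √((-70.8)² + (74.9)²) = √(5012.640 + 5610.010) = 103.1 mm
R16: √((-132.0)² + (80.0)²) = √(17424.000 + 6400.000) = 154.4 mm
Minimum: R7 at 46.2 mm.

R7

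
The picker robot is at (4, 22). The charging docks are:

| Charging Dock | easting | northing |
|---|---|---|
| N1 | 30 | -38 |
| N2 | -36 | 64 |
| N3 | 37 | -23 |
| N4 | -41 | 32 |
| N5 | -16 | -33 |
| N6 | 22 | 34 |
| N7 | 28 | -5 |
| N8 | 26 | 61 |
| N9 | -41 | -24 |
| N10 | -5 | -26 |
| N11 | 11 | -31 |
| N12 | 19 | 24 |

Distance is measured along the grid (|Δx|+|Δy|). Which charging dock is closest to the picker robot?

N12

Distances from (4, 22):
N1: 86
N2: 82
N3: 78
N4: 55
N5: 75
N6: 30
N7: 51
N8: 61
N9: 91
N10: 57
N11: 60
N12: 17
Minimum: N12 at 17.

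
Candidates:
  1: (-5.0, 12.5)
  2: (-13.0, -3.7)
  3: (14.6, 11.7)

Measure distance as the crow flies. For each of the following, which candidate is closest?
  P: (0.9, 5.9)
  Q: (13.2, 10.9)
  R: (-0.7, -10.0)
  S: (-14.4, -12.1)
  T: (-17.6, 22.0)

P→1; Q→3; R→2; S→2; T→1

P at (0.9, 5.9):
  1: 8.9
  2: 16.9
  3: 14.9
  → nearest: 1 (8.9)
Q at (13.2, 10.9):
  1: 18.3
  2: 30.0
  3: 1.6
  → nearest: 3 (1.6)
R at (-0.7, -10.0):
  1: 22.9
  2: 13.8
  3: 26.6
  → nearest: 2 (13.8)
S at (-14.4, -12.1):
  1: 26.3
  2: 8.5
  3: 37.5
  → nearest: 2 (8.5)
T at (-17.6, 22.0):
  1: 15.8
  2: 26.1
  3: 33.8
  → nearest: 1 (15.8)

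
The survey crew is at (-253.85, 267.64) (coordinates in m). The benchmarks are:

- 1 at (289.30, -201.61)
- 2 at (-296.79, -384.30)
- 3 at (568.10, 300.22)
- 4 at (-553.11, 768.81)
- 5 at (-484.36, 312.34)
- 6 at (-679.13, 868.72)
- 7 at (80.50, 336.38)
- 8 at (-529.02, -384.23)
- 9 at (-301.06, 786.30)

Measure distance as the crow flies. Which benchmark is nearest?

5

Distances from (-253.85, 267.64):
1: √((543.15)² + (-469.25)²) = √(295011.9225 + 220195.5625) = 717.78 m
2: √((-42.94)² + (-651.94)²) = √(1843.8436 + 425025.7636) = 653.35 m
3: √((821.95)² + (32.58)²) = √(675601.8025 + 1061.4564) = 822.60 m
4: √((-299.26)² + (501.17)²) = √(89556.5476 + 251171.3689) = 583.72 m
5: √((-230.51)² + (44.70)²) = √(53134.8601 + 1998.0900) = 234.80 m
6: √((-425.28)² + (601.08)²) = √(180863.0784 + 361297.1664) = 736.32 m
7: √((334.35)² + (68.74)²) = √(111789.9225 + 4725.1876) = 341.34 m
8: √((-275.17)² + (-651.87)²) = √(75718.5289 + 424934.4969) = 707.57 m
9: √((-47.21)² + (518.66)²) = √(2228.7841 + 269008.1956) = 520.80 m
Minimum: 5 at 234.80 m.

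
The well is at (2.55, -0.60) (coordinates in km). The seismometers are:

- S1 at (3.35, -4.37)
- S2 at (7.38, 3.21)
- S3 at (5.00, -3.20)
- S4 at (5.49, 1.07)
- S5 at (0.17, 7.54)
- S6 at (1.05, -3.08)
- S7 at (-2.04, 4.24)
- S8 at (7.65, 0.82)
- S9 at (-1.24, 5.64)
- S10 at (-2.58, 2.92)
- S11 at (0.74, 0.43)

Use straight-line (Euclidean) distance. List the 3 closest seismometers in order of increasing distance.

S11, S6, S4

Distances from (2.55, -0.60):
S1: √((0.80)² + (-3.77)²) = √(0.6400 + 14.2129) = 3.85 km
S2: √((4.83)² + (3.81)²) = √(23.3289 + 14.5161) = 6.15 km
S3: √((2.45)² + (-2.60)²) = √(6.0025 + 6.7600) = 3.57 km
S4: √((2.94)² + (1.67)²) = √(8.6436 + 2.7889) = 3.38 km
S5: √((-2.38)² + (8.14)²) = √(5.6644 + 66.2596) = 8.48 km
S6: √((-1.50)² + (-2.48)²) = √(2.2500 + 6.1504) = 2.90 km
S7: √((-4.59)² + (4.84)²) = √(21.0681 + 23.4256) = 6.67 km
S8: √((5.10)² + (1.42)²) = √(26.0100 + 2.0164) = 5.29 km
S9: √((-3.79)² + (6.24)²) = √(14.3641 + 38.9376) = 7.30 km
S10: √((-5.13)² + (3.52)²) = √(26.3169 + 12.3904) = 6.22 km
S11: √((-1.81)² + (1.03)²) = √(3.2761 + 1.0609) = 2.08 km
Sorted: S11 (2.08 km) < S6 (2.90 km) < S4 (3.38 km) < S3 (3.57 km) < S1 (3.85 km) < …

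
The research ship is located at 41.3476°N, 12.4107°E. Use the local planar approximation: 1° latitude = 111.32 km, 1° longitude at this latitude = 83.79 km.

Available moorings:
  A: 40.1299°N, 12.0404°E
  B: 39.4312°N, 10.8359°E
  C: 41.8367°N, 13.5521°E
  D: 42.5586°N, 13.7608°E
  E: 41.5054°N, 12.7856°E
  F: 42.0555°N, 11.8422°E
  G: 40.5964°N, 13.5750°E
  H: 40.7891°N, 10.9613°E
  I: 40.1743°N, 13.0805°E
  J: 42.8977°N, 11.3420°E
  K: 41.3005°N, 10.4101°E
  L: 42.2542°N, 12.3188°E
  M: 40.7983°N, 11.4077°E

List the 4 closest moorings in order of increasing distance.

E, F, L, M

Distances from 41.3476°N, 12.4107°E:
A: √((-1.2177·111.32)² + (-0.3703·83.79)²) = √(18374.985599 + 962.701847) = 139.0600 km
B: √((-1.9164·111.32)² + (-1.5748·83.79)²) = √(45511.245369 + 17411.460145) = 250.8440 km
C: √((0.4891·111.32)² + (1.1414·83.79)²) = √(2964.433558 + 9146.609064) = 110.0502 km
D: √((1.2110·111.32)² + (1.3501·83.79)²) = √(18173.337065 + 12797.238249) = 175.9846 km
E: √((0.1578·111.32)² + (0.3749·83.79)²) = √(308.574755 + 986.768464) = 35.9909 km
F: √((0.7079·111.32)² + (-0.5685·83.79)²) = √(6209.980265 + 2269.056546) = 92.0817 km
G: √((-0.7512·111.32)² + (1.1643·83.79)²) = √(6992.903801 + 9517.309130) = 128.4921 km
H: √((-0.5585·111.32)² + (-1.4494·83.79)²) = √(3865.384940 + 14748.942918) = 136.4343 km
I: √((-1.1733·111.32)² + (0.6698·83.79)²) = √(17059.430805 + 3149.739721) = 142.1590 km
J: √((1.5501·111.32)² + (-1.0687·83.79)²) = √(29775.963804 + 8018.552917) = 194.4081 km
K: √((-0.0471·111.32)² + (-2.0006·83.79)²) = √(27.490853 + 28099.908761) = 167.7123 km
L: √((0.9066·111.32)² + (-0.0919·83.79)²) = √(10185.393797 + 59.294635) = 101.2160 km
M: √((-0.5493·111.32)² + (-1.0030·83.79)²) = √(3739.087199 + 7062.951871) = 103.9329 km
Sorted: E (35.9909 km) < F (92.0817 km) < L (101.2160 km) < M (103.9329 km) < C (110.0502 km) < G (128.4921 km) < …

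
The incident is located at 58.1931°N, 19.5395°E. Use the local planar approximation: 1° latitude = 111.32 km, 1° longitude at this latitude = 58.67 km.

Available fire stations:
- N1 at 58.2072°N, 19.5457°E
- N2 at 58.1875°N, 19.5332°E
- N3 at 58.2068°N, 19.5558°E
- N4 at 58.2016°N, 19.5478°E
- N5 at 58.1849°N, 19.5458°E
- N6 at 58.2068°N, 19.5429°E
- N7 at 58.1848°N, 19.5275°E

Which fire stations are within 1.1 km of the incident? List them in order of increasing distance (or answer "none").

N2, N5, N4

Distances from 58.1931°N, 19.5395°E:
N1: √((0.0141·111.32)² + (0.0062·58.67)²) = √(2.463682 + 0.132317) = 1.6112 km
N2: √((-0.0056·111.32)² + (-0.0063·58.67)²) = √(0.388618 + 0.136620) = 0.7247 km
N3: √((0.0137·111.32)² + (0.0163·58.67)²) = √(2.325881 + 0.914550) = 1.8001 km
N4: √((0.0085·111.32)² + (0.0083·58.67)²) = √(0.895332 + 0.237131) = 1.0642 km
N5: √((-0.0082·111.32)² + (0.0063·58.67)²) = √(0.833248 + 0.136620) = 0.9848 km
N6: √((0.0137·111.32)² + (0.0034·58.67)²) = √(2.325881 + 0.039791) = 1.5381 km
N7: √((-0.0083·111.32)² + (-0.0120·58.67)²) = √(0.853695 + 0.495672) = 1.1616 km
Threshold 1.1 km: N2 (0.7247 km), N5 (0.9848 km), N4 (1.0642 km) are within range.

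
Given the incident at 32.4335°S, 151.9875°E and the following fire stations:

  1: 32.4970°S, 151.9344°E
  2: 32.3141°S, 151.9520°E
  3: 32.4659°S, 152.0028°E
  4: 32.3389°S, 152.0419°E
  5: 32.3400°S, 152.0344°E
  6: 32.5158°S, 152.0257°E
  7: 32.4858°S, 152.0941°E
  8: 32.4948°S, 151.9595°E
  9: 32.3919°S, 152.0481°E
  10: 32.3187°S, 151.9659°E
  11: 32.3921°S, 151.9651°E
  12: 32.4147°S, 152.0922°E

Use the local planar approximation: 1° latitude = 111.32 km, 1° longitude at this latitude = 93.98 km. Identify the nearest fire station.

3

Distances from 32.4335°S, 151.9875°E:
1: √((-0.0635·111.32)² + (-0.0531·93.98)²) = √(49.968216 + 24.903473) = 8.6528 km
2: √((0.1194·111.32)² + (-0.0355·93.98)²) = √(176.666843 + 11.130831) = 13.7039 km
3: √((-0.0324·111.32)² + (0.0153·93.98)²) = √(13.008775 + 2.067539) = 3.8828 km
4: √((0.0946·111.32)² + (0.0544·93.98)²) = √(110.899265 + 26.137779) = 11.7063 km
5: √((0.0935·111.32)² + (0.0469·93.98)²) = √(108.335207 + 19.427484) = 11.3032 km
6: √((-0.0823·111.32)² + (0.0382·93.98)²) = √(83.935574 + 12.888358) = 9.8399 km
7: √((-0.0523·111.32)² + (0.1066·93.98)²) = √(33.896103 + 100.365694) = 11.5871 km
8: √((-0.0613·111.32)² + (-0.0280·93.98)²) = √(46.565830 + 6.924476) = 7.3137 km
9: √((0.0416·111.32)² + (0.0606·93.98)²) = √(21.445346 + 32.435166) = 7.3403 km
10: √((0.1148·111.32)² + (-0.0216·93.98)²) = √(163.316540 + 4.120770) = 12.9398 km
11: √((0.0414·111.32)² + (-0.0224·93.98)²) = √(21.239636 + 4.431665) = 5.0667 km
12: √((0.0188·111.32)² + (0.1047·93.98)²) = √(4.379879 + 96.819814) = 10.0598 km
Minimum: 3 at 3.8828 km.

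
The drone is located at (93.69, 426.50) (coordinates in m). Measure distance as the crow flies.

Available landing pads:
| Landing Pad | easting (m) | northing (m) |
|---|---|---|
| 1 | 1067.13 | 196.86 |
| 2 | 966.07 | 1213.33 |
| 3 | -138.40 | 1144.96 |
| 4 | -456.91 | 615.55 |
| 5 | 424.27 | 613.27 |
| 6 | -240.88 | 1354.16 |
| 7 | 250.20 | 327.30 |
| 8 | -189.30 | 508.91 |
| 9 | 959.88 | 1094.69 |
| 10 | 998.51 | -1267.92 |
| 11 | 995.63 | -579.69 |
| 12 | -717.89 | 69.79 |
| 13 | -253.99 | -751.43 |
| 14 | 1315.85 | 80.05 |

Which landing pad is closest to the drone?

Distances from (93.69, 426.50):
1: √((973.44)² + (-229.64)²) = √(947585.4336 + 52734.5296) = 1000.16 m
2: √((872.38)² + (786.83)²) = √(761046.8644 + 619101.4489) = 1174.80 m
3: √((-232.09)² + (718.46)²) = √(53865.7681 + 516184.7716) = 755.02 m
4: √((-550.60)² + (189.05)²) = √(303160.3600 + 35739.9025) = 582.15 m
5: √((330.58)² + (186.77)²) = √(109283.1364 + 34883.0329) = 379.69 m
6: √((-334.57)² + (927.66)²) = √(111937.0849 + 860553.0756) = 986.15 m
7: √((156.51)² + (-99.20)²) = √(24495.3801 + 9840.6400) = 185.30 m
8: √((-282.99)² + (82.41)²) = √(80083.3401 + 6791.4081) = 294.75 m
9: √((866.19)² + (668.19)²) = √(750285.1161 + 446477.8761) = 1093.97 m
10: √((904.82)² + (-1694.42)²) = √(818699.2324 + 2871059.1364) = 1920.87 m
11: √((901.94)² + (-1006.19)²) = √(813495.7636 + 1012418.3161) = 1351.26 m
12: √((-811.58)² + (-356.71)²) = √(658662.0964 + 127242.0241) = 886.51 m
13: √((-347.68)² + (-1177.93)²) = √(120881.3824 + 1387519.0849) = 1228.17 m
14: √((1222.16)² + (-346.45)²) = √(1493675.0656 + 120027.6025) = 1270.32 m
Minimum: 7 at 185.30 m.

7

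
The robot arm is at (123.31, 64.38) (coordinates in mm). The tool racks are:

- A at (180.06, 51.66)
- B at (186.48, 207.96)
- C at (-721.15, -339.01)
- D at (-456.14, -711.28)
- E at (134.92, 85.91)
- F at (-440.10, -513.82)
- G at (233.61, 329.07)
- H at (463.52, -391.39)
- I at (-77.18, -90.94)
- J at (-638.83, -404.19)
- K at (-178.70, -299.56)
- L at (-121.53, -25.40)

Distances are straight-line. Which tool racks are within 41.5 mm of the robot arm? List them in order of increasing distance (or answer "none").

E

Distances from (123.31, 64.38):
A: √((56.75)² + (-12.72)²) = √(3220.5625 + 161.7984) = 58.16 mm
B: √((63.17)² + (143.58)²) = √(3990.4489 + 20615.2164) = 156.86 mm
C: √((-844.46)² + (-403.39)²) = √(713112.6916 + 162723.4921) = 935.86 mm
D: √((-579.45)² + (-775.66)²) = √(335762.3025 + 601648.4356) = 968.20 mm
E: √((11.61)² + (21.53)²) = √(134.7921 + 463.5409) = 24.46 mm
F: √((-563.41)² + (-578.20)²) = √(317430.8281 + 334315.2400) = 807.31 mm
G: √((110.30)² + (264.69)²) = √(12166.0900 + 70060.7961) = 286.75 mm
H: √((340.21)² + (-455.77)²) = √(115742.8441 + 207726.2929) = 568.74 mm
I: √((-200.49)² + (-155.32)²) = √(40196.2401 + 24124.3024) = 253.61 mm
J: √((-762.14)² + (-468.57)²) = √(580857.3796 + 219557.8449) = 894.66 mm
K: √((-302.01)² + (-363.94)²) = √(91210.0401 + 132452.3236) = 472.93 mm
L: √((-244.84)² + (-89.78)²) = √(59946.6256 + 8060.4484) = 260.78 mm
Threshold 41.5 mm: E (24.46 mm) is within range.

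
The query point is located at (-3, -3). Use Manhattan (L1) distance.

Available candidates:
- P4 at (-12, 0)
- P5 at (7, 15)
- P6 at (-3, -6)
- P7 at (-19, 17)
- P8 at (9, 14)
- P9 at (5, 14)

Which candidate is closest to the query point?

P6

Distances from (-3, -3):
P4: |-9| + |3| = 9 + 3 = 12
P5: |10| + |18| = 10 + 18 = 28
P6: |0| + |-3| = 0 + 3 = 3
P7: |-16| + |20| = 16 + 20 = 36
P8: |12| + |17| = 12 + 17 = 29
P9: |8| + |17| = 8 + 17 = 25
Minimum: P6 at 3.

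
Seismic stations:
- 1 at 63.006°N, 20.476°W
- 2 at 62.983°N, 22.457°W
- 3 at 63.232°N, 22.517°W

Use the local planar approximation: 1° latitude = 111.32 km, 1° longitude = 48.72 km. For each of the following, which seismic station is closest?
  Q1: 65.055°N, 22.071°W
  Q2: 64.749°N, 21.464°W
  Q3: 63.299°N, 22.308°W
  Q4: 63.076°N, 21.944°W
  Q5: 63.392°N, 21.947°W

Q1 at 65.055°N, 22.071°W:
  1: 240.968 km
  2: 231.420 km
  3: 204.096 km
  → nearest: 3 (204.096 km)
Q2 at 64.749°N, 21.464°W:
  1: 199.912 km
  2: 202.456 km
  3: 176.493 km
  → nearest: 3 (176.493 km)
Q3 at 63.299°N, 22.308°W:
  1: 95.028 km
  2: 35.918 km
  3: 12.622 km
  → nearest: 3 (12.622 km)
Q4 at 63.076°N, 21.944°W:
  1: 71.944 km
  2: 27.053 km
  3: 32.877 km
  → nearest: 2 (27.053 km)
Q5 at 63.392°N, 21.947°W:
  1: 83.562 km
  2: 51.869 km
  3: 32.991 km
  → nearest: 3 (32.991 km)

Q1→3; Q2→3; Q3→3; Q4→2; Q5→3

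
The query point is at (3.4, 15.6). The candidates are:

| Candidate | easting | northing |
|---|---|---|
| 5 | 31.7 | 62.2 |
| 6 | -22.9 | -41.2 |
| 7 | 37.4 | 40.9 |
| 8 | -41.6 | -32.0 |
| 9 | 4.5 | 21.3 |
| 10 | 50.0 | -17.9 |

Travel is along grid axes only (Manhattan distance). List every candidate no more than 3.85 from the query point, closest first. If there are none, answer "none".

none

Distances from (3.4, 15.6):
5: 74.9
6: 83.1
7: 59.3
8: 92.6
9: 6.8
10: 80.1
Threshold 3.85: none within range.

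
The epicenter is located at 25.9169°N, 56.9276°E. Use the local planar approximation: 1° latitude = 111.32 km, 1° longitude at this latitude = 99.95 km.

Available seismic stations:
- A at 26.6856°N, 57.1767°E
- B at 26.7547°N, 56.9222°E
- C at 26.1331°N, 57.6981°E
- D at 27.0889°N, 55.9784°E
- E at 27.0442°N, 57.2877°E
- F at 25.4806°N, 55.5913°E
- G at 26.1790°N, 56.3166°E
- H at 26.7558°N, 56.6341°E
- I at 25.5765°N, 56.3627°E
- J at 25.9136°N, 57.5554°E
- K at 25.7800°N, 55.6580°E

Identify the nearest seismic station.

Distances from 25.9169°N, 56.9276°E:
A: √((0.7687·111.32)² + (0.2491·99.95)²) = √(7322.513103 + 619.887747) = 89.1201 km
B: √((0.8378·111.32)² + (-0.0054·99.95)²) = √(8698.154297 + 0.291308) = 93.2655 km
C: √((0.2162·111.32)² + (0.7705·99.95)²) = √(579.238973 + 5930.767282) = 80.6846 km
D: √((1.1720·111.32)² + (-0.9492·99.95)²) = √(17021.648526 + 9000.798846) = 161.3147 km
E: √((1.1273·111.32)² + (0.3601·99.95)²) = √(15748.000116 + 1295.423704) = 130.5505 km
F: √((-0.4363·111.32)² + (-1.3363·99.95)²) = √(2358.939601 + 17839.124387) = 142.1199 km
G: √((0.2621·111.32)² + (-0.6110·99.95)²) = √(851.295695 + 3729.477723) = 67.6814 km
H: √((0.8389·111.32)² + (-0.2935·99.95)²) = √(8721.009993 + 860.561293) = 97.8855 km
I: √((-0.3404·111.32)² + (-0.5649·99.95)²) = √(1435.904307 + 3187.929778) = 67.9988 km
J: √((-0.0033·111.32)² + (0.6278·99.95)²) = √(0.134950 + 3937.388057) = 62.7497 km
K: √((-0.1369·111.32)² + (-1.2696·99.95)²) = √(232.248700 + 16102.726788) = 127.8084 km
Minimum: J at 62.7497 km.

J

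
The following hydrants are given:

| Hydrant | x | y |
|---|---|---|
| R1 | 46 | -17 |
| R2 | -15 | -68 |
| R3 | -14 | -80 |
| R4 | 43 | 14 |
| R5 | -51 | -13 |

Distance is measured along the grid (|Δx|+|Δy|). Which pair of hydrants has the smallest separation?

R2 and R3

Pairwise distances:
R1–R2: 112
R1–R3: 123
R1–R4: 34
R1–R5: 101
R2–R3: 13
R2–R4: 140
R2–R5: 91
R3–R4: 151
R3–R5: 104
R4–R5: 121
Closest pair: R2–R3 at 13.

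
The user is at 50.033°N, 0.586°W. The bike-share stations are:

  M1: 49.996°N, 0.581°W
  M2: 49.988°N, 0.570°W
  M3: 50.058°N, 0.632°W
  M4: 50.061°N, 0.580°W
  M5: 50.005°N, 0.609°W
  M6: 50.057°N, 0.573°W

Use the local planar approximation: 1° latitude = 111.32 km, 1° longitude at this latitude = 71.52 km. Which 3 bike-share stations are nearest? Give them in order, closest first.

M6, M4, M5

Distances from 50.033°N, 0.586°W:
M1: 4.134 km
M2: 5.138 km
M3: 4.309 km
M4: 3.146 km
M5: 3.524 km
M6: 2.829 km
Sorted: M6 (2.829 km) < M4 (3.146 km) < M5 (3.524 km) < M1 (4.134 km) < M3 (4.309 km) < …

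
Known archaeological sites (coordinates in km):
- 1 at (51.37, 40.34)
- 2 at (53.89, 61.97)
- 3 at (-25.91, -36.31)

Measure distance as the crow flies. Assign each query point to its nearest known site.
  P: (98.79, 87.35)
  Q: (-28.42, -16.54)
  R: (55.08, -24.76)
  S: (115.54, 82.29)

P at (98.79, 87.35):
  1: 66.77 km
  2: 51.58 km
  3: 175.62 km
  → nearest: 2 (51.58 km)
Q at (-28.42, -16.54):
  1: 97.99 km
  2: 113.75 km
  3: 19.93 km
  → nearest: 3 (19.93 km)
R at (55.08, -24.76):
  1: 65.21 km
  2: 86.74 km
  3: 81.81 km
  → nearest: 1 (65.21 km)
S at (115.54, 82.29):
  1: 76.67 km
  2: 64.91 km
  3: 184.59 km
  → nearest: 2 (64.91 km)

P→2; Q→3; R→1; S→2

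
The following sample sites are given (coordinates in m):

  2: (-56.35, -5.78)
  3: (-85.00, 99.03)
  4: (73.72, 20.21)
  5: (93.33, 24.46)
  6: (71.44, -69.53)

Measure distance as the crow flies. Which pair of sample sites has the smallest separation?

Pairwise distances:
4–5: √((19.61)² + (4.25)²) = √(384.5521 + 18.0625) = 20.07 m
4–6: √((-2.28)² + (-89.74)²) = √(5.1984 + 8053.2676) = 89.77 m
5–6: √((-21.89)² + (-93.99)²) = √(479.1721 + 8834.1201) = 96.51 m
2–3: √((-28.65)² + (104.81)²) = √(820.8225 + 10985.1361) = 108.66 m
2–4: √((130.07)² + (25.99)²) = √(16918.2049 + 675.4801) = 132.64 m
2–6: √((127.79)² + (-63.75)²) = √(16330.2841 + 4064.0625) = 142.81 m
2–5: √((149.68)² + (30.24)²) = √(22404.1024 + 914.4576) = 152.70 m
3–4: √((158.72)² + (-78.82)²) = √(25192.0384 + 6212.5924) = 177.21 m
3–5: √((178.33)² + (-74.57)²) = √(31801.5889 + 5560.6849) = 193.29 m
3–6: √((156.44)² + (-168.56)²) = √(24473.4736 + 28412.4736) = 229.97 m
Closest pair: 4–5 at 20.07 m.

4 and 5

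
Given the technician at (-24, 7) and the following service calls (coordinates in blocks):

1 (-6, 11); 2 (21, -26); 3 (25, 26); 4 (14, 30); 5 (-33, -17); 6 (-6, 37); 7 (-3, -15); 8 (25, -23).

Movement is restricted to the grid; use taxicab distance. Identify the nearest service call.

1

Distances from (-24, 7):
1: |18| + |4| = 18 + 4 = 22 blocks
2: |45| + |-33| = 45 + 33 = 78 blocks
3: |49| + |19| = 49 + 19 = 68 blocks
4: |38| + |23| = 38 + 23 = 61 blocks
5: |-9| + |-24| = 9 + 24 = 33 blocks
6: |18| + |30| = 18 + 30 = 48 blocks
7: |21| + |-22| = 21 + 22 = 43 blocks
8: |49| + |-30| = 49 + 30 = 79 blocks
Minimum: 1 at 22 blocks.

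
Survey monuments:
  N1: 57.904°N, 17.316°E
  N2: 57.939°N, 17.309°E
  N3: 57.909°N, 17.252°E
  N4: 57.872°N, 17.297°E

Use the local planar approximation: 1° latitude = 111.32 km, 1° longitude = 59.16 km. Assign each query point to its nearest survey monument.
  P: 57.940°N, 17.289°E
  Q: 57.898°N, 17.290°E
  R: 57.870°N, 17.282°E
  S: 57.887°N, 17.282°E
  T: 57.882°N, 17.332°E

P→N2; Q→N1; R→N4; S→N4; T→N4

P at 57.940°N, 17.289°E:
  N1: √((-0.036·111.32)² + (0.027·59.16)²) = √(16.06022 + 2.55143) = 4.314 km
  N2: √((-0.001·111.32)² + (0.020·59.16)²) = √(0.01239 + 1.39996) = 1.188 km
  N3: √((-0.031·111.32)² + (-0.037·59.16)²) = √(11.90885 + 4.79137) = 4.087 km
  N4: √((-0.068·111.32)² + (0.008·59.16)²) = √(57.30127 + 0.22399) = 7.585 km
  → nearest: N2 (1.188 km)
Q at 57.898°N, 17.290°E:
  N1: √((0.006·111.32)² + (0.026·59.16)²) = √(0.44612 + 2.36594) = 1.677 km
  N2: √((0.041·111.32)² + (0.019·59.16)²) = √(20.83119 + 1.26347) = 4.700 km
  N3: √((0.011·111.32)² + (-0.038·59.16)²) = √(1.49945 + 5.05386) = 2.560 km
  N4: √((-0.026·111.32)² + (0.007·59.16)²) = √(8.37709 + 0.17150) = 2.924 km
  → nearest: N1 (1.677 km)
R at 57.870°N, 17.282°E:
  N1: √((0.034·111.32)² + (0.034·59.16)²) = √(14.32532 + 4.04589) = 4.286 km
  N2: √((0.069·111.32)² + (0.027·59.16)²) = √(58.99899 + 2.55143) = 7.845 km
  N3: √((0.039·111.32)² + (-0.030·59.16)²) = √(18.84845 + 3.14992) = 4.690 km
  N4: √((0.002·111.32)² + (0.015·59.16)²) = √(0.04957 + 0.78748) = 0.915 km
  → nearest: N4 (0.915 km)
S at 57.887°N, 17.282°E:
  N1: √((0.017·111.32)² + (0.034·59.16)²) = √(3.58133 + 4.04589) = 2.762 km
  N2: √((0.052·111.32)² + (0.027·59.16)²) = √(33.50835 + 2.55143) = 6.005 km
  N3: √((0.022·111.32)² + (-0.030·59.16)²) = √(5.99780 + 3.14992) = 3.025 km
  N4: √((-0.015·111.32)² + (0.015·59.16)²) = √(2.78823 + 0.78748) = 1.891 km
  → nearest: N4 (1.891 km)
T at 57.882°N, 17.332°E:
  N1: √((0.022·111.32)² + (-0.016·59.16)²) = √(5.99780 + 0.89598) = 2.626 km
  N2: √((0.057·111.32)² + (-0.023·59.16)²) = √(40.26207 + 1.85145) = 6.489 km
  N3: √((0.027·111.32)² + (-0.080·59.16)²) = √(9.03387 + 22.39940) = 5.607 km
  N4: √((-0.010·111.32)² + (-0.035·59.16)²) = √(1.23921 + 4.28738) = 2.351 km
  → nearest: N4 (2.351 km)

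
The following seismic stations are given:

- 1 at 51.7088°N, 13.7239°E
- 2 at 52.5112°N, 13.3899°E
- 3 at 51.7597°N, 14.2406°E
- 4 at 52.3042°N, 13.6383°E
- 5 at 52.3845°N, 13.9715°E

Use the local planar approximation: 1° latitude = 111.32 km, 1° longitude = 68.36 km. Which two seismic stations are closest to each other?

4 and 5

Pairwise distances:
1–2: 92.1951 km
1–3: 35.7732 km
1–4: 66.5377 km
1–5: 77.0998 km
2–3: 101.8841 km
2–4: 28.6240 km
2–5: 42.1858 km
3–4: 73.2752 km
3–5: 71.9443 km
4–5: 24.4688 km
Closest pair: 4–5 at 24.4688 km.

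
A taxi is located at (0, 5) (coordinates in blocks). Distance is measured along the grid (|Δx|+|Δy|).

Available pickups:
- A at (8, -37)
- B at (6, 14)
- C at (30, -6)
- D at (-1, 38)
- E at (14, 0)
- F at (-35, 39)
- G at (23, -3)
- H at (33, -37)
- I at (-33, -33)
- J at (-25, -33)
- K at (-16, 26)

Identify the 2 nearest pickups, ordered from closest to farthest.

B, E

Distances from (0, 5):
A: |8| + |-42| = 8 + 42 = 50 blocks
B: |6| + |9| = 6 + 9 = 15 blocks
C: |30| + |-11| = 30 + 11 = 41 blocks
D: |-1| + |33| = 1 + 33 = 34 blocks
E: |14| + |-5| = 14 + 5 = 19 blocks
F: |-35| + |34| = 35 + 34 = 69 blocks
G: |23| + |-8| = 23 + 8 = 31 blocks
H: |33| + |-42| = 33 + 42 = 75 blocks
I: |-33| + |-38| = 33 + 38 = 71 blocks
J: |-25| + |-38| = 25 + 38 = 63 blocks
K: |-16| + |21| = 16 + 21 = 37 blocks
Sorted: B (15 blocks) < E (19 blocks) < G (31 blocks) < D (34 blocks) < …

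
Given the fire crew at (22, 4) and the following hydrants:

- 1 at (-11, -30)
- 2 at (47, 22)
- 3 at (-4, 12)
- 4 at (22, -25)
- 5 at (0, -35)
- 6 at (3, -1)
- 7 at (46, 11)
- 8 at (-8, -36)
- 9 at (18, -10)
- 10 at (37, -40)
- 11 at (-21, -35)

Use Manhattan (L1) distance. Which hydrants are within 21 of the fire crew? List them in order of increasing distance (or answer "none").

Distances from (22, 4):
1: |-33| + |-34| = 33 + 34 = 67
2: |25| + |18| = 25 + 18 = 43
3: |-26| + |8| = 26 + 8 = 34
4: |0| + |-29| = 0 + 29 = 29
5: |-22| + |-39| = 22 + 39 = 61
6: |-19| + |-5| = 19 + 5 = 24
7: |24| + |7| = 24 + 7 = 31
8: |-30| + |-40| = 30 + 40 = 70
9: |-4| + |-14| = 4 + 14 = 18
10: |15| + |-44| = 15 + 44 = 59
11: |-43| + |-39| = 43 + 39 = 82
Threshold 21: 9 (18) is within range.

9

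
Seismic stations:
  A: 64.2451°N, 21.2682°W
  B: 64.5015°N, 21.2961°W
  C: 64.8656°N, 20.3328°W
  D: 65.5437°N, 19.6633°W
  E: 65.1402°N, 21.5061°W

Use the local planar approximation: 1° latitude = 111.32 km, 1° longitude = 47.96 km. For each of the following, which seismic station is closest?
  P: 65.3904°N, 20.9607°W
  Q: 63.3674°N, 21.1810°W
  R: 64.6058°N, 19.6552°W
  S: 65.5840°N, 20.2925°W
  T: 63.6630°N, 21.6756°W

P→E; Q→A; R→C; S→D; T→A

P at 65.3904°N, 20.9607°W:
  A: 128.3449 km
  B: 100.2513 km
  C: 65.7255 km
  D: 64.5211 km
  E: 38.2094 km
  → nearest: E (38.2094 km)
Q at 63.3674°N, 21.1810°W:
  A: 97.7950 km
  B: 126.3686 km
  C: 171.6691 km
  D: 252.9642 km
  E: 197.9631 km
  → nearest: A (97.7950 km)
R at 64.6058°N, 19.6552°W:
  A: 87.1594 km
  B: 79.5494 km
  C: 43.5031 km
  D: 104.4078 km
  E: 106.8595 km
  → nearest: C (43.5031 km)
S at 65.5840°N, 20.2925°W:
  A: 156.2195 km
  B: 129.7611 km
  C: 79.9956 km
  D: 30.5081 km
  E: 76.3444 km
  → nearest: D (30.5081 km)
T at 63.6630°N, 21.6756°W:
  A: 67.6811 km
  B: 95.0998 km
  C: 148.5582 km
  D: 230.5332 km
  E: 164.6427 km
  → nearest: A (67.6811 km)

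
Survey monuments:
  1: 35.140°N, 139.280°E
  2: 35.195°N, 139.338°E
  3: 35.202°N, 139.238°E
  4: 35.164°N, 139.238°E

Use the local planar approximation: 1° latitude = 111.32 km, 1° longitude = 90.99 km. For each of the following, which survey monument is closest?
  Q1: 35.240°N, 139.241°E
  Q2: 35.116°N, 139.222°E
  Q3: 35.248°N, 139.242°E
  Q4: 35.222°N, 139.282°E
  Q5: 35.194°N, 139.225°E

Q1 at 35.240°N, 139.241°E:
  1: 11.684 km
  2: 10.149 km
  3: 4.239 km
  4: 8.465 km
  → nearest: 3 (4.239 km)
Q2 at 35.116°N, 139.222°E:
  1: 5.915 km
  2: 13.738 km
  3: 9.684 km
  4: 5.538 km
  → nearest: 4 (5.538 km)
Q3 at 35.248°N, 139.242°E:
  1: 12.510 km
  2: 10.541 km
  3: 5.134 km
  4: 9.358 km
  → nearest: 3 (5.134 km)
Q4 at 35.222°N, 139.282°E:
  1: 9.130 km
  2: 5.916 km
  3: 4.581 km
  4: 7.597 km
  → nearest: 3 (4.581 km)
Q5 at 35.194°N, 139.225°E:
  1: 7.822 km
  2: 10.282 km
  3: 1.481 km
  4: 3.543 km
  → nearest: 3 (1.481 km)

Q1→3; Q2→4; Q3→3; Q4→3; Q5→3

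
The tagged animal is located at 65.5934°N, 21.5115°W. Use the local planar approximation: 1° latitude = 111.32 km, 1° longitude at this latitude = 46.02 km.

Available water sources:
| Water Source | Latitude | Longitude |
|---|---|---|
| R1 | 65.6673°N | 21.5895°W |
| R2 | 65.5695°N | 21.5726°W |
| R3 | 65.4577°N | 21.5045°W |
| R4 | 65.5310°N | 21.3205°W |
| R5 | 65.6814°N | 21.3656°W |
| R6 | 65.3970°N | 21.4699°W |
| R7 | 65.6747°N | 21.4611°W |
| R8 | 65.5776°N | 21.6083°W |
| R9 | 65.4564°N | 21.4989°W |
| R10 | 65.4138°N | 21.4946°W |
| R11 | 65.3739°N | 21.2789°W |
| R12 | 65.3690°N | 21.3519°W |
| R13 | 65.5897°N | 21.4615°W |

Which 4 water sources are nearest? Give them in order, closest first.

Distances from 65.5934°N, 21.5115°W:
R1: 8.9756 km
R2: 3.8710 km
R3: 15.1096 km
R4: 11.2033 km
R5: 11.8763 km
R6: 21.9469 km
R7: 9.3428 km
R8: 4.7894 km
R9: 15.2619 km
R10: 20.0082 km
R11: 26.6765 km
R12: 26.0376 km
R13: 2.3376 km
Sorted: R13 (2.3376 km) < R2 (3.8710 km) < R8 (4.7894 km) < R1 (8.9756 km) < R7 (9.3428 km) < R4 (11.2033 km) < …

R13, R2, R8, R1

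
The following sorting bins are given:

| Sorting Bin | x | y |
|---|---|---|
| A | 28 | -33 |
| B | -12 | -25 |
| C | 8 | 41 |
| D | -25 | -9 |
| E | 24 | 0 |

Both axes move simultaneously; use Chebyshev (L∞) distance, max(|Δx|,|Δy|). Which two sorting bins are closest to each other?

B and D

Pairwise distances:
B–D: 16
A–E: 33
B–E: 36
A–B: 40
C–E: 41
D–E: 49
C–D: 50
A–D: 53
B–C: 66
A–C: 74
Closest pair: B–D at 16.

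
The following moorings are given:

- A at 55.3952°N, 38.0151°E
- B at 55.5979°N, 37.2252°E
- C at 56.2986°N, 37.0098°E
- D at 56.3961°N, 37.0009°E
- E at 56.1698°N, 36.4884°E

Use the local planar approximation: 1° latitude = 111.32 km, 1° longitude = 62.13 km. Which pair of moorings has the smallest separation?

C and D

Pairwise distances:
A–B: √((0.2027·111.32)² + (-0.7899·62.13)²) = √(509.159549 + 2408.501576) = 54.0154 km
A–C: √((0.9034·111.32)² + (-1.0053·62.13)²) = √(10113.618509 + 3901.162782) = 118.3840 km
A–D: √((1.0009·111.32)² + (-1.0142·62.13)²) = √(12414.458294 + 3970.543146) = 128.0039 km
A–E: √((0.7746·111.32)² + (-1.5267·62.13)²) = √(7435.349383 + 8997.256844) = 128.1897 km
B–C: √((0.7007·111.32)² + (-0.2154·62.13)²) = √(6084.300148 + 179.099389) = 79.1416 km
B–D: √((0.7982·111.32)² + (-0.2243·62.13)²) = √(7895.321916 + 194.205379) = 89.9418 km
B–E: √((0.5719·111.32)² + (-0.7368·62.13)²) = √(4053.093182 + 2095.568886) = 78.4134 km
C–D: √((0.0975·111.32)² + (-0.0089·62.13)²) = √(117.802804 + 0.305761) = 10.8678 km
C–E: √((-0.1288·111.32)² + (-0.5214·62.13)²) = √(205.578703 + 1049.408943) = 35.4258 km
D–E: √((-0.2263·111.32)² + (-0.5125·62.13)²) = √(634.622555 + 1013.889083) = 40.6019 km
Closest pair: C–D at 10.8678 km.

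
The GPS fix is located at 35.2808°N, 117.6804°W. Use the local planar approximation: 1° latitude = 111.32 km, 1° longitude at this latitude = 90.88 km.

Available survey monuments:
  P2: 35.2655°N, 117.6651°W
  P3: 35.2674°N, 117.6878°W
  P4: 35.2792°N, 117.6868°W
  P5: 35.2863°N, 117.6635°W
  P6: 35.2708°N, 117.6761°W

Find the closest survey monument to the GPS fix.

P4

Distances from 35.2808°N, 117.6804°W:
P2: 2.1987 km
P3: 1.6363 km
P4: 0.6083 km
P5: 1.6534 km
P6: 1.1798 km
Minimum: P4 at 0.6083 km.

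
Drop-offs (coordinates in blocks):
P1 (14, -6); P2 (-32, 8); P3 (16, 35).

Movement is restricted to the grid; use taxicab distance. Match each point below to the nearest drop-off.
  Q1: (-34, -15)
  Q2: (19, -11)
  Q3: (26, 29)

Q1→P2; Q2→P1; Q3→P3

Q1 at (-34, -15):
  P1: 57 blocks
  P2: 25 blocks
  P3: 100 blocks
  → nearest: P2 (25 blocks)
Q2 at (19, -11):
  P1: 10 blocks
  P2: 70 blocks
  P3: 49 blocks
  → nearest: P1 (10 blocks)
Q3 at (26, 29):
  P1: 47 blocks
  P2: 79 blocks
  P3: 16 blocks
  → nearest: P3 (16 blocks)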